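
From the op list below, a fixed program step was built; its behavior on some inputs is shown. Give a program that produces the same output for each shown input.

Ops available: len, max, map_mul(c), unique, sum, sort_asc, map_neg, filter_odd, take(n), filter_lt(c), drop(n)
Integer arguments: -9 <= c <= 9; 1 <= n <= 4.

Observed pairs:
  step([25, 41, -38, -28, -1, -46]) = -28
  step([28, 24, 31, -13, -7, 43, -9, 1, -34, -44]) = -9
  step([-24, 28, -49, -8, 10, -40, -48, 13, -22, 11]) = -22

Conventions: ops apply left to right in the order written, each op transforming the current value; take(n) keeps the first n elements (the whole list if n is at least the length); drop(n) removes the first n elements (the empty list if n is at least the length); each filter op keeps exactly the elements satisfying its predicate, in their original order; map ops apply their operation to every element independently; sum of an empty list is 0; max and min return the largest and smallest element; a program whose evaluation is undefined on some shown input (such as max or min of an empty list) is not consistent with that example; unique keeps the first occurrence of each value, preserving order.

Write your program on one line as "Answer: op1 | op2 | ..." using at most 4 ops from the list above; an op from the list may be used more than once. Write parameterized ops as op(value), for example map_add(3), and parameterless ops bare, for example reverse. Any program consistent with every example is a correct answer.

filter_lt(6) | filter_lt(-8) | max

Check, running the answer program on each example:
  [25, 41, -38, -28, -1, -46] -> [-38, -28, -1, -46] -> [-38, -28, -46] -> -28
  [28, 24, 31, -13, -7, 43, -9, 1, -34, -44] -> [-13, -7, -9, 1, -34, -44] -> [-13, -9, -34, -44] -> -9
  [-24, 28, -49, -8, 10, -40, -48, 13, -22, 11] -> [-24, -49, -8, -40, -48, -22] -> [-24, -49, -40, -48, -22] -> -22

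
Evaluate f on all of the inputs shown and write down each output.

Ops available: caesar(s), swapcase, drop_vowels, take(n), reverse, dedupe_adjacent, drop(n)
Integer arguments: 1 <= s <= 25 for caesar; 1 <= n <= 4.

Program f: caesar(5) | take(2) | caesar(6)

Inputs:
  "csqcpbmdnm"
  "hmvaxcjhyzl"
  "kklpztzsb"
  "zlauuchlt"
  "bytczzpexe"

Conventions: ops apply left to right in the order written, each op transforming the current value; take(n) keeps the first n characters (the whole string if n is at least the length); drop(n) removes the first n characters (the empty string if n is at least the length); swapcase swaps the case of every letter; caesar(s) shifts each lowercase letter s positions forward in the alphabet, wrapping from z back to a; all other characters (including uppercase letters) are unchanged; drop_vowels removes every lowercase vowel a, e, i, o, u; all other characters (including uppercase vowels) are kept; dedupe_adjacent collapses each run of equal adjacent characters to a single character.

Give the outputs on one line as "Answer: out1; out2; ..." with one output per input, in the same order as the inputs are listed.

"nd"; "sx"; "vv"; "kw"; "mj"

Execution, op by op:
  "csqcpbmdnm" -> "hxvhugrisr" -> "hx" -> "nd"
  "hmvaxcjhyzl" -> "mrafchomdeq" -> "mr" -> "sx"
  "kklpztzsb" -> "ppqueyexg" -> "pp" -> "vv"
  "zlauuchlt" -> "eqfzzhmqy" -> "eq" -> "kw"
  "bytczzpexe" -> "gdyheeujcj" -> "gd" -> "mj"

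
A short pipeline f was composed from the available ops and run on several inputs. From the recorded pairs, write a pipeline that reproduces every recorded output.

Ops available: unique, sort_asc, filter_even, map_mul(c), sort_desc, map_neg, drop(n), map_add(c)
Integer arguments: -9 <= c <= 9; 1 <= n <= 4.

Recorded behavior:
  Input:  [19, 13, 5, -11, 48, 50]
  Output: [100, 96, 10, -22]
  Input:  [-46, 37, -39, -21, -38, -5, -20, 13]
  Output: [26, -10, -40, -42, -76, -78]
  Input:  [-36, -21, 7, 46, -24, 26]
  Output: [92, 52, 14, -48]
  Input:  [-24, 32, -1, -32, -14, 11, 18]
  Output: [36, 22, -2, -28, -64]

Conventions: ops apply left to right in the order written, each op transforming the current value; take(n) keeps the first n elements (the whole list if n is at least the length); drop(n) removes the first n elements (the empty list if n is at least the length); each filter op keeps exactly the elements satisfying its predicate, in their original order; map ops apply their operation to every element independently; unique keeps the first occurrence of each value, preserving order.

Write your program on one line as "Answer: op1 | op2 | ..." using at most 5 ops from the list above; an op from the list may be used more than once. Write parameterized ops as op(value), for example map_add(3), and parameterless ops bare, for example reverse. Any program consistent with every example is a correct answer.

map_mul(-2) | drop(2) | map_neg | sort_desc

Check, running the answer program on each example:
  [19, 13, 5, -11, 48, 50] -> [-38, -26, -10, 22, -96, -100] -> [-10, 22, -96, -100] -> [10, -22, 96, 100] -> [100, 96, 10, -22]
  [-46, 37, -39, -21, -38, -5, -20, 13] -> [92, -74, 78, 42, 76, 10, 40, -26] -> [78, 42, 76, 10, 40, -26] -> [-78, -42, -76, -10, -40, 26] -> [26, -10, -40, -42, -76, -78]
  [-36, -21, 7, 46, -24, 26] -> [72, 42, -14, -92, 48, -52] -> [-14, -92, 48, -52] -> [14, 92, -48, 52] -> [92, 52, 14, -48]
  [-24, 32, -1, -32, -14, 11, 18] -> [48, -64, 2, 64, 28, -22, -36] -> [2, 64, 28, -22, -36] -> [-2, -64, -28, 22, 36] -> [36, 22, -2, -28, -64]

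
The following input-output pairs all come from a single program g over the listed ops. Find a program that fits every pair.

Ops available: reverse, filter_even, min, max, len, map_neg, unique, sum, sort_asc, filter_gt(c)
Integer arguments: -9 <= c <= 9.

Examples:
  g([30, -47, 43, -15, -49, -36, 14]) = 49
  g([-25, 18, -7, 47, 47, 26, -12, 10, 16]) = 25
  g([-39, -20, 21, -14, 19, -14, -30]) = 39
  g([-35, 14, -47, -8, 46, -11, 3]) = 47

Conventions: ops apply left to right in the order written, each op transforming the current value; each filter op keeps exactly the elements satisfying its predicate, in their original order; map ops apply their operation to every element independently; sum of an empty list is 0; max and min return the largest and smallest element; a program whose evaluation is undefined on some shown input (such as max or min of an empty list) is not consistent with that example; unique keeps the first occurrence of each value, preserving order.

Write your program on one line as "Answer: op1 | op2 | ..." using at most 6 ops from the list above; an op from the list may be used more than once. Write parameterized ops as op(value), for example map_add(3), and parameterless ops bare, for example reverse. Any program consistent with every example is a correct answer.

sort_asc | unique | map_neg | reverse | max

Check, running the answer program on each example:
  [30, -47, 43, -15, -49, -36, 14] -> [-49, -47, -36, -15, 14, 30, 43] -> [-49, -47, -36, -15, 14, 30, 43] -> [49, 47, 36, 15, -14, -30, -43] -> [-43, -30, -14, 15, 36, 47, 49] -> 49
  [-25, 18, -7, 47, 47, 26, -12, 10, 16] -> [-25, -12, -7, 10, 16, 18, 26, 47, 47] -> [-25, -12, -7, 10, 16, 18, 26, 47] -> [25, 12, 7, -10, -16, -18, -26, -47] -> [-47, -26, -18, -16, -10, 7, 12, 25] -> 25
  [-39, -20, 21, -14, 19, -14, -30] -> [-39, -30, -20, -14, -14, 19, 21] -> [-39, -30, -20, -14, 19, 21] -> [39, 30, 20, 14, -19, -21] -> [-21, -19, 14, 20, 30, 39] -> 39
  [-35, 14, -47, -8, 46, -11, 3] -> [-47, -35, -11, -8, 3, 14, 46] -> [-47, -35, -11, -8, 3, 14, 46] -> [47, 35, 11, 8, -3, -14, -46] -> [-46, -14, -3, 8, 11, 35, 47] -> 47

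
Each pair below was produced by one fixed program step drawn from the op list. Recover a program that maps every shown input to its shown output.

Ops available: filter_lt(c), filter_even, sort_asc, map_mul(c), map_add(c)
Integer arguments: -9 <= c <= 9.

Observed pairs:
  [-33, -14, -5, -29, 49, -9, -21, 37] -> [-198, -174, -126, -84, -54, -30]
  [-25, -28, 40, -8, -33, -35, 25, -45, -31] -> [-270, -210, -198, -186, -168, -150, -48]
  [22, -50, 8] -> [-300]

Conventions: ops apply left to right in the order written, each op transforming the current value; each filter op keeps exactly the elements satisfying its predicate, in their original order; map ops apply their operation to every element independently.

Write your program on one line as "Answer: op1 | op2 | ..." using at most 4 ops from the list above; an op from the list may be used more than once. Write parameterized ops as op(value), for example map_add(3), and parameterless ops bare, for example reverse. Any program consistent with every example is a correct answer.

sort_asc | map_mul(6) | filter_lt(-7)

Check, running the answer program on each example:
  [-33, -14, -5, -29, 49, -9, -21, 37] -> [-33, -29, -21, -14, -9, -5, 37, 49] -> [-198, -174, -126, -84, -54, -30, 222, 294] -> [-198, -174, -126, -84, -54, -30]
  [-25, -28, 40, -8, -33, -35, 25, -45, -31] -> [-45, -35, -33, -31, -28, -25, -8, 25, 40] -> [-270, -210, -198, -186, -168, -150, -48, 150, 240] -> [-270, -210, -198, -186, -168, -150, -48]
  [22, -50, 8] -> [-50, 8, 22] -> [-300, 48, 132] -> [-300]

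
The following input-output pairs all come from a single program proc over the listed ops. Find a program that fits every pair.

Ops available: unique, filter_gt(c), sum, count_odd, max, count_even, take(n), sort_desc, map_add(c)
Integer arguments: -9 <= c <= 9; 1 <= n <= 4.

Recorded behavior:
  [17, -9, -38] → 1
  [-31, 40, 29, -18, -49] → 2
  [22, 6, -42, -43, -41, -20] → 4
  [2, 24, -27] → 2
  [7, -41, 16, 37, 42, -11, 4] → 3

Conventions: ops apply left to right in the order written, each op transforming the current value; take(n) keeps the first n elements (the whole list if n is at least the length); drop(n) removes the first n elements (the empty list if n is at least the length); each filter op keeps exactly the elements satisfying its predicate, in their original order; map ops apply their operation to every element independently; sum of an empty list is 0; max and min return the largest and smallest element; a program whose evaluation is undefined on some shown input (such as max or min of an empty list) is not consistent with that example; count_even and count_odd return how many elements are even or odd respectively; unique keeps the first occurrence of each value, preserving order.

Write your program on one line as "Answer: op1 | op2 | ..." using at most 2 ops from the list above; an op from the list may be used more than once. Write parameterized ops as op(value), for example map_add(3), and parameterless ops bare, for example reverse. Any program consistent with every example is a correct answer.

map_add(1) | count_odd

Check, running the answer program on each example:
  [17, -9, -38] -> [18, -8, -37] -> 1
  [-31, 40, 29, -18, -49] -> [-30, 41, 30, -17, -48] -> 2
  [22, 6, -42, -43, -41, -20] -> [23, 7, -41, -42, -40, -19] -> 4
  [2, 24, -27] -> [3, 25, -26] -> 2
  [7, -41, 16, 37, 42, -11, 4] -> [8, -40, 17, 38, 43, -10, 5] -> 3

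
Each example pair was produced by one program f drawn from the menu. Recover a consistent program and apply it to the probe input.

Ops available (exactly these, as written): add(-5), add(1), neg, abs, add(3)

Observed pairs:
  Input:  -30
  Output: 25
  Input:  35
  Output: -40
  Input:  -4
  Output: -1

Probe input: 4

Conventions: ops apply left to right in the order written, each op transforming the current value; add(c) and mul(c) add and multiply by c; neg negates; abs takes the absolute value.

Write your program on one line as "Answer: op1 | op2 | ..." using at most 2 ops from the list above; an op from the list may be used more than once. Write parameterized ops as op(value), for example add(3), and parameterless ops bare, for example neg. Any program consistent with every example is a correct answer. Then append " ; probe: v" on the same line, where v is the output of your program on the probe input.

neg | add(-5) ; probe: -9

Check, running the answer program on each example:
  -30 -> 30 -> 25
  35 -> -35 -> -40
  -4 -> 4 -> -1
  probe: 4 -> -4 -> -9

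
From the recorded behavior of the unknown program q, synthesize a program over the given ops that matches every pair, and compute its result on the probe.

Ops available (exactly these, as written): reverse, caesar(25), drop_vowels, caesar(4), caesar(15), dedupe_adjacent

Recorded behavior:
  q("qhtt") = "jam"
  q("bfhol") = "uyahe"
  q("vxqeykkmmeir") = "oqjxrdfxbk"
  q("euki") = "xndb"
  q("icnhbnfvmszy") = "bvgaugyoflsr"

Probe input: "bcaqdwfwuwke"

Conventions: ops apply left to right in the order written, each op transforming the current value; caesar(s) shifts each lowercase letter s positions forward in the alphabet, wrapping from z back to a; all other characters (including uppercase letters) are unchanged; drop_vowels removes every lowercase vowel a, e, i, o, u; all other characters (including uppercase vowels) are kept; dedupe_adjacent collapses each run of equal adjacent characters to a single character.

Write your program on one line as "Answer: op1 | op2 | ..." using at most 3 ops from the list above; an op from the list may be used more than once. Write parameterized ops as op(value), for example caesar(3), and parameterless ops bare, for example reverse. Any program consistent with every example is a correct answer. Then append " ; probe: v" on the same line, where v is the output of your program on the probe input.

dedupe_adjacent | caesar(15) | caesar(4) ; probe: "uvtjwpypnpdx"

Check, running the answer program on each example:
  "qhtt" -> "qht" -> "fwi" -> "jam"
  "bfhol" -> "bfhol" -> "quwda" -> "uyahe"
  "vxqeykkmmeir" -> "vxqeykmeir" -> "kmftnzbtxg" -> "oqjxrdfxbk"
  "euki" -> "euki" -> "tjzx" -> "xndb"
  "icnhbnfvmszy" -> "icnhbnfvmszy" -> "xrcwqcukbhon" -> "bvgaugyoflsr"
  probe: "bcaqdwfwuwke" -> "bcaqdwfwuwke" -> "qrpfsluljlzt" -> "uvtjwpypnpdx"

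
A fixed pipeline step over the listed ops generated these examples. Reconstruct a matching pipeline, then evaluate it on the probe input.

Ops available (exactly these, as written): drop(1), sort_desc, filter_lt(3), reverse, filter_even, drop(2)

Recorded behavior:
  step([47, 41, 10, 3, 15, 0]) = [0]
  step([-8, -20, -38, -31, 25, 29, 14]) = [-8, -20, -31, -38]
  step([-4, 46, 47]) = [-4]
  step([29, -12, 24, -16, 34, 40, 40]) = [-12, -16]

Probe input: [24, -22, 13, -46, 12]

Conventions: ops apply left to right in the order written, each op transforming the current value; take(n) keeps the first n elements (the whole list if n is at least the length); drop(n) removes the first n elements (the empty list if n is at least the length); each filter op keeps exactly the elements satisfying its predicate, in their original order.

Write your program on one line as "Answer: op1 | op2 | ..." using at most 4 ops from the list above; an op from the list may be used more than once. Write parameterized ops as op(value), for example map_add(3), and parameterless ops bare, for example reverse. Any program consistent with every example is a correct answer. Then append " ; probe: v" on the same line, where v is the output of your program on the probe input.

filter_lt(3) | reverse | sort_desc ; probe: [-22, -46]

Check, running the answer program on each example:
  [47, 41, 10, 3, 15, 0] -> [0] -> [0] -> [0]
  [-8, -20, -38, -31, 25, 29, 14] -> [-8, -20, -38, -31] -> [-31, -38, -20, -8] -> [-8, -20, -31, -38]
  [-4, 46, 47] -> [-4] -> [-4] -> [-4]
  [29, -12, 24, -16, 34, 40, 40] -> [-12, -16] -> [-16, -12] -> [-12, -16]
  probe: [24, -22, 13, -46, 12] -> [-22, -46] -> [-46, -22] -> [-22, -46]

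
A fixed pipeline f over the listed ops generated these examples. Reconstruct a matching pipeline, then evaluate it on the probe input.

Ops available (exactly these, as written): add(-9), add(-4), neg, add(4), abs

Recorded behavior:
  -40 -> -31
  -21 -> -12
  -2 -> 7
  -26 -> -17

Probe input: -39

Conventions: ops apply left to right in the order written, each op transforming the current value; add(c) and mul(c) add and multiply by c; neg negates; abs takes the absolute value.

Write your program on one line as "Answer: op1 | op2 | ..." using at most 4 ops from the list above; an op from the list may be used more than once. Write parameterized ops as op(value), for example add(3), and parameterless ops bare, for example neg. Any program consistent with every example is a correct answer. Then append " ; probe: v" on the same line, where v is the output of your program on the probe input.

abs | add(-9) | neg ; probe: -30

Check, running the answer program on each example:
  -40 -> 40 -> 31 -> -31
  -21 -> 21 -> 12 -> -12
  -2 -> 2 -> -7 -> 7
  -26 -> 26 -> 17 -> -17
  probe: -39 -> 39 -> 30 -> -30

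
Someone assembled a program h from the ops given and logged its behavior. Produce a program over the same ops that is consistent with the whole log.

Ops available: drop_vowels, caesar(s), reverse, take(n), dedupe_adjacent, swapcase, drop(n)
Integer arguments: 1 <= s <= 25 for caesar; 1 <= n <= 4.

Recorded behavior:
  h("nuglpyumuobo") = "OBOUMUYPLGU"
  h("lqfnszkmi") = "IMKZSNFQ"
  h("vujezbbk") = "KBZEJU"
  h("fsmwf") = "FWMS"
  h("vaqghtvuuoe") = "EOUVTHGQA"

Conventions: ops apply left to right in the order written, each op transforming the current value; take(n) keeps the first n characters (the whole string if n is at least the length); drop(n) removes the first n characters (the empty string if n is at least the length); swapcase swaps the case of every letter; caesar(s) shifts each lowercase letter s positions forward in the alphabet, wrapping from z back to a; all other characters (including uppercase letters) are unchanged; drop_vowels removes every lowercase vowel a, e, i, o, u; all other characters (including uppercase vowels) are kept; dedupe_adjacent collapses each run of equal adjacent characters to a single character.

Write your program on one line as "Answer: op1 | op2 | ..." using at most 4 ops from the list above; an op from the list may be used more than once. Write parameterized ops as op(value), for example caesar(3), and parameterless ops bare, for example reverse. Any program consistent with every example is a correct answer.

drop(1) | reverse | swapcase | dedupe_adjacent

Check, running the answer program on each example:
  "nuglpyumuobo" -> "uglpyumuobo" -> "oboumuyplgu" -> "OBOUMUYPLGU" -> "OBOUMUYPLGU"
  "lqfnszkmi" -> "qfnszkmi" -> "imkzsnfq" -> "IMKZSNFQ" -> "IMKZSNFQ"
  "vujezbbk" -> "ujezbbk" -> "kbbzeju" -> "KBBZEJU" -> "KBZEJU"
  "fsmwf" -> "smwf" -> "fwms" -> "FWMS" -> "FWMS"
  "vaqghtvuuoe" -> "aqghtvuuoe" -> "eouuvthgqa" -> "EOUUVTHGQA" -> "EOUVTHGQA"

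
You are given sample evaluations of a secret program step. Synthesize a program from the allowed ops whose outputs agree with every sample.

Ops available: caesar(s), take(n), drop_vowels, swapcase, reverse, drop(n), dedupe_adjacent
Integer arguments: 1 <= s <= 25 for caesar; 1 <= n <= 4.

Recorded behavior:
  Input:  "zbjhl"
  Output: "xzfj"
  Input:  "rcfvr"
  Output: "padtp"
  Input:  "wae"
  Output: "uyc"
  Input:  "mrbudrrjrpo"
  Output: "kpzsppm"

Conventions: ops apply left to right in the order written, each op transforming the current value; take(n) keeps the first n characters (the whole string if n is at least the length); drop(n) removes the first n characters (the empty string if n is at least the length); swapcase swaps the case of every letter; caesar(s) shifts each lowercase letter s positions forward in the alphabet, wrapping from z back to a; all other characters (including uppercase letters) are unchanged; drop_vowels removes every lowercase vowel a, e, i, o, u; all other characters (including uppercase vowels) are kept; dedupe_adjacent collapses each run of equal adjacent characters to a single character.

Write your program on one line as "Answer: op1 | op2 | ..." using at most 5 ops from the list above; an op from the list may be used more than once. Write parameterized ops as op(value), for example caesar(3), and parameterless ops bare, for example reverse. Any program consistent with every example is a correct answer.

dedupe_adjacent | caesar(11) | drop_vowels | caesar(13)

Check, running the answer program on each example:
  "zbjhl" -> "zbjhl" -> "kmusw" -> "kmsw" -> "xzfj"
  "rcfvr" -> "rcfvr" -> "cnqgc" -> "cnqgc" -> "padtp"
  "wae" -> "wae" -> "hlp" -> "hlp" -> "uyc"
  "mrbudrrjrpo" -> "mrbudrjrpo" -> "xcmfocucaz" -> "xcmfccz" -> "kpzsppm"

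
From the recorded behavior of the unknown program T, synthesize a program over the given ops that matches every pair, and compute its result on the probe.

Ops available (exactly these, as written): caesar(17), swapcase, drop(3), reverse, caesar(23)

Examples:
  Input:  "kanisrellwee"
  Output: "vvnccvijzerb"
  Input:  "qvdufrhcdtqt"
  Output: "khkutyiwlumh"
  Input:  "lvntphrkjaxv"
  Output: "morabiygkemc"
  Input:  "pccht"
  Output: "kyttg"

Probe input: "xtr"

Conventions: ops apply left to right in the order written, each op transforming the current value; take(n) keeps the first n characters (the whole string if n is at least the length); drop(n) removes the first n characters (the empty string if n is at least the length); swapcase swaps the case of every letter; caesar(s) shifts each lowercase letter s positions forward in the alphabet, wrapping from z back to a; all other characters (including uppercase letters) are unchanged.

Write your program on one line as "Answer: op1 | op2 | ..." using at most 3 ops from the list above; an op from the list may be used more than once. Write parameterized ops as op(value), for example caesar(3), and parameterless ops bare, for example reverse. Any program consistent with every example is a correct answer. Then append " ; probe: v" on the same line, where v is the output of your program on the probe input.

reverse | caesar(17) ; probe: "iko"

Check, running the answer program on each example:
  "kanisrellwee" -> "eewllersinak" -> "vvnccvijzerb"
  "qvdufrhcdtqt" -> "tqtdchrfudvq" -> "khkutyiwlumh"
  "lvntphrkjaxv" -> "vxajkrhptnvl" -> "morabiygkemc"
  "pccht" -> "thccp" -> "kyttg"
  probe: "xtr" -> "rtx" -> "iko"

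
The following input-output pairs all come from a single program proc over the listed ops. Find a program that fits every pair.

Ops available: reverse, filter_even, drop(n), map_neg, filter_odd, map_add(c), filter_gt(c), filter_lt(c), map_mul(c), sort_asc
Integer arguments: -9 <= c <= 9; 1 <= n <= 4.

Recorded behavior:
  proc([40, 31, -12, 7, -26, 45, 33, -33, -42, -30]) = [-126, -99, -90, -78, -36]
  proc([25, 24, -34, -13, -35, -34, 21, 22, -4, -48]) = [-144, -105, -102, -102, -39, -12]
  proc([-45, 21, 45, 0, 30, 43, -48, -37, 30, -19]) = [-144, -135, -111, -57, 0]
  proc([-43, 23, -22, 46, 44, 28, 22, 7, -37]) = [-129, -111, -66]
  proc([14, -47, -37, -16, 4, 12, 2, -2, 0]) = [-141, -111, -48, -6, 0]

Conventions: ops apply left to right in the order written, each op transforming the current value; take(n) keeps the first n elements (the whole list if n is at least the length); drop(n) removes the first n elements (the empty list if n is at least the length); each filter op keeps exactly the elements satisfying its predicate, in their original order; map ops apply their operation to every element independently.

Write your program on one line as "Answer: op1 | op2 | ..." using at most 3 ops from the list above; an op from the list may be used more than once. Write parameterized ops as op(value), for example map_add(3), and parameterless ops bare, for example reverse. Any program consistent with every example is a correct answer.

sort_asc | map_mul(3) | filter_lt(4)

Check, running the answer program on each example:
  [40, 31, -12, 7, -26, 45, 33, -33, -42, -30] -> [-42, -33, -30, -26, -12, 7, 31, 33, 40, 45] -> [-126, -99, -90, -78, -36, 21, 93, 99, 120, 135] -> [-126, -99, -90, -78, -36]
  [25, 24, -34, -13, -35, -34, 21, 22, -4, -48] -> [-48, -35, -34, -34, -13, -4, 21, 22, 24, 25] -> [-144, -105, -102, -102, -39, -12, 63, 66, 72, 75] -> [-144, -105, -102, -102, -39, -12]
  [-45, 21, 45, 0, 30, 43, -48, -37, 30, -19] -> [-48, -45, -37, -19, 0, 21, 30, 30, 43, 45] -> [-144, -135, -111, -57, 0, 63, 90, 90, 129, 135] -> [-144, -135, -111, -57, 0]
  [-43, 23, -22, 46, 44, 28, 22, 7, -37] -> [-43, -37, -22, 7, 22, 23, 28, 44, 46] -> [-129, -111, -66, 21, 66, 69, 84, 132, 138] -> [-129, -111, -66]
  [14, -47, -37, -16, 4, 12, 2, -2, 0] -> [-47, -37, -16, -2, 0, 2, 4, 12, 14] -> [-141, -111, -48, -6, 0, 6, 12, 36, 42] -> [-141, -111, -48, -6, 0]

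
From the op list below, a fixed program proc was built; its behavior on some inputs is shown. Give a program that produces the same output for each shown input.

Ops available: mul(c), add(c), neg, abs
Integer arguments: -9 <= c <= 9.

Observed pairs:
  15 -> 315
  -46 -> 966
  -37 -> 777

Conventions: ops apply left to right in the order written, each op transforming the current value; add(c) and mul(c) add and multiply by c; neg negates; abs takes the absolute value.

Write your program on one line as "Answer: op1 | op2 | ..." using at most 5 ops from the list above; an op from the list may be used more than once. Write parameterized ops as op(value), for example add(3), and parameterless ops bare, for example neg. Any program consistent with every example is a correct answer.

mul(3) | neg | mul(7) | abs

Check, running the answer program on each example:
  15 -> 45 -> -45 -> -315 -> 315
  -46 -> -138 -> 138 -> 966 -> 966
  -37 -> -111 -> 111 -> 777 -> 777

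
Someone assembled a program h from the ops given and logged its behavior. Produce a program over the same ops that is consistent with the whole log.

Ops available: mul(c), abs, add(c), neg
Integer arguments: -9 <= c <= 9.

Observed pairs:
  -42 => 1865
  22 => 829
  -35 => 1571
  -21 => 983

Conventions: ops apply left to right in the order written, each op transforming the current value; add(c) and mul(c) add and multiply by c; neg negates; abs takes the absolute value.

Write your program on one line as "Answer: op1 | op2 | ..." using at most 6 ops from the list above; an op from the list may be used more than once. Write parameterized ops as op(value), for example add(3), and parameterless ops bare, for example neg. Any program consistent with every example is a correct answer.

add(-2) | mul(6) | add(-2) | mul(-7) | abs | add(3)

Check, running the answer program on each example:
  -42 -> -44 -> -264 -> -266 -> 1862 -> 1862 -> 1865
  22 -> 20 -> 120 -> 118 -> -826 -> 826 -> 829
  -35 -> -37 -> -222 -> -224 -> 1568 -> 1568 -> 1571
  -21 -> -23 -> -138 -> -140 -> 980 -> 980 -> 983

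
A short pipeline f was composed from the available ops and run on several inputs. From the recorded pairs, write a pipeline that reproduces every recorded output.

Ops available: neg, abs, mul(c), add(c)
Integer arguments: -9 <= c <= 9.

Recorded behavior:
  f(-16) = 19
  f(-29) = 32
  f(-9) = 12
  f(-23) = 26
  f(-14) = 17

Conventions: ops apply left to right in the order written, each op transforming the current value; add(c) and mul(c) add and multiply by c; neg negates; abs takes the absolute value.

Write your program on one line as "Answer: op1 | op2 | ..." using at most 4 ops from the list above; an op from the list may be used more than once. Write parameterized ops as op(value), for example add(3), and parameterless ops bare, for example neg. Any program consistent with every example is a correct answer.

add(-1) | add(5) | add(-7) | abs

Check, running the answer program on each example:
  -16 -> -17 -> -12 -> -19 -> 19
  -29 -> -30 -> -25 -> -32 -> 32
  -9 -> -10 -> -5 -> -12 -> 12
  -23 -> -24 -> -19 -> -26 -> 26
  -14 -> -15 -> -10 -> -17 -> 17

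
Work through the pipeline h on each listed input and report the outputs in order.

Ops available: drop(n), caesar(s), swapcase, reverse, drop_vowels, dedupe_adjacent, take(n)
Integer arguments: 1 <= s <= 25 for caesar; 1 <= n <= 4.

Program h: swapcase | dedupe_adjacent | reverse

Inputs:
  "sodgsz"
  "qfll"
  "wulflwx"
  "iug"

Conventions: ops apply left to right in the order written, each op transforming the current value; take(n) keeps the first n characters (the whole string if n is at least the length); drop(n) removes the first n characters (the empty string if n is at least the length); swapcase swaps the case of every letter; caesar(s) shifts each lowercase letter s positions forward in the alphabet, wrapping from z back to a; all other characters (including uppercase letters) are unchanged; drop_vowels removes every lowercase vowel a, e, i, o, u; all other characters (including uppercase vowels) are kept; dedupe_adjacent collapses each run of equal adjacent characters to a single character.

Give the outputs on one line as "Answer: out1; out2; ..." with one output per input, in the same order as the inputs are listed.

Execution, op by op:
  "sodgsz" -> "SODGSZ" -> "SODGSZ" -> "ZSGDOS"
  "qfll" -> "QFLL" -> "QFL" -> "LFQ"
  "wulflwx" -> "WULFLWX" -> "WULFLWX" -> "XWLFLUW"
  "iug" -> "IUG" -> "IUG" -> "GUI"

"ZSGDOS"; "LFQ"; "XWLFLUW"; "GUI"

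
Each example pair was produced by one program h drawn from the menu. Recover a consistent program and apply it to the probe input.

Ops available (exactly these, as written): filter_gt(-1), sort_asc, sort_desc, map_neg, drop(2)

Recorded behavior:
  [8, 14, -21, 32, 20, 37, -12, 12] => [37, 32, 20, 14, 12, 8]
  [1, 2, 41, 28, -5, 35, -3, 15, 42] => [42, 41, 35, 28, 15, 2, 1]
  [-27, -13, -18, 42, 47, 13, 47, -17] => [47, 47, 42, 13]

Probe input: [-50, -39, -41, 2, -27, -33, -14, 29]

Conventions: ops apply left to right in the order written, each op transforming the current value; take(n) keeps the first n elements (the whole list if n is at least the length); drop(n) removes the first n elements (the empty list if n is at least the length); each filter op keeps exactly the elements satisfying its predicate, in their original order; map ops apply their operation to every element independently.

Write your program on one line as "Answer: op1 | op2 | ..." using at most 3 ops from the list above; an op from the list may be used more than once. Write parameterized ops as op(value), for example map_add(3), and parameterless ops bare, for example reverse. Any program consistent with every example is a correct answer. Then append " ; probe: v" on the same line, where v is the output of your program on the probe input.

filter_gt(-1) | sort_desc ; probe: [29, 2]

Check, running the answer program on each example:
  [8, 14, -21, 32, 20, 37, -12, 12] -> [8, 14, 32, 20, 37, 12] -> [37, 32, 20, 14, 12, 8]
  [1, 2, 41, 28, -5, 35, -3, 15, 42] -> [1, 2, 41, 28, 35, 15, 42] -> [42, 41, 35, 28, 15, 2, 1]
  [-27, -13, -18, 42, 47, 13, 47, -17] -> [42, 47, 13, 47] -> [47, 47, 42, 13]
  probe: [-50, -39, -41, 2, -27, -33, -14, 29] -> [2, 29] -> [29, 2]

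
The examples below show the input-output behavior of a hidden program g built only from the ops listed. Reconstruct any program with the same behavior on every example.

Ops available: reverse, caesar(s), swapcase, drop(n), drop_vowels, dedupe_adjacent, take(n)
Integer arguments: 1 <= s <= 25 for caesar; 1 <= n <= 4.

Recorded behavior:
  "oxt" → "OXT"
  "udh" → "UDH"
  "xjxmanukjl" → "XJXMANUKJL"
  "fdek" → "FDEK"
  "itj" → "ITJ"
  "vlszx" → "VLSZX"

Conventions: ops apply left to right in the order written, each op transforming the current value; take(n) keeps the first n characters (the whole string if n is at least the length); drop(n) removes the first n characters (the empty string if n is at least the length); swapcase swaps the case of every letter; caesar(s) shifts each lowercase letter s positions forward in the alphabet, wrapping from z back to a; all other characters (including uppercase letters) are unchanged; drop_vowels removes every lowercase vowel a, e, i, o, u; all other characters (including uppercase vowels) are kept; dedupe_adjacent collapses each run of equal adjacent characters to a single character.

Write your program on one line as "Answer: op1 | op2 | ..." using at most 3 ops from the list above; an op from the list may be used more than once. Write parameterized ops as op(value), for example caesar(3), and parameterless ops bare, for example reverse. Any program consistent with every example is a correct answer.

reverse | swapcase | reverse

Check, running the answer program on each example:
  "oxt" -> "txo" -> "TXO" -> "OXT"
  "udh" -> "hdu" -> "HDU" -> "UDH"
  "xjxmanukjl" -> "ljkunamxjx" -> "LJKUNAMXJX" -> "XJXMANUKJL"
  "fdek" -> "kedf" -> "KEDF" -> "FDEK"
  "itj" -> "jti" -> "JTI" -> "ITJ"
  "vlszx" -> "xzslv" -> "XZSLV" -> "VLSZX"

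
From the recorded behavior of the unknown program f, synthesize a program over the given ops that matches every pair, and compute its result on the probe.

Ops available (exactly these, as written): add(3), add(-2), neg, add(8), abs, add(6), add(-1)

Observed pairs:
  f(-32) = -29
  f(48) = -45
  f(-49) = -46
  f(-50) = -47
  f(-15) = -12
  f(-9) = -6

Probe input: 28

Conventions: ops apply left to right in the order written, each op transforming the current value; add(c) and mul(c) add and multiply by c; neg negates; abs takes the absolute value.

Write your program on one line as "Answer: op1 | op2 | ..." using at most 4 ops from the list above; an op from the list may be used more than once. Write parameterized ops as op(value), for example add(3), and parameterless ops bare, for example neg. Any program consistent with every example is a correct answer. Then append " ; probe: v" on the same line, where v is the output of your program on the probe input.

abs | neg | add(3) ; probe: -25

Check, running the answer program on each example:
  -32 -> 32 -> -32 -> -29
  48 -> 48 -> -48 -> -45
  -49 -> 49 -> -49 -> -46
  -50 -> 50 -> -50 -> -47
  -15 -> 15 -> -15 -> -12
  -9 -> 9 -> -9 -> -6
  probe: 28 -> 28 -> -28 -> -25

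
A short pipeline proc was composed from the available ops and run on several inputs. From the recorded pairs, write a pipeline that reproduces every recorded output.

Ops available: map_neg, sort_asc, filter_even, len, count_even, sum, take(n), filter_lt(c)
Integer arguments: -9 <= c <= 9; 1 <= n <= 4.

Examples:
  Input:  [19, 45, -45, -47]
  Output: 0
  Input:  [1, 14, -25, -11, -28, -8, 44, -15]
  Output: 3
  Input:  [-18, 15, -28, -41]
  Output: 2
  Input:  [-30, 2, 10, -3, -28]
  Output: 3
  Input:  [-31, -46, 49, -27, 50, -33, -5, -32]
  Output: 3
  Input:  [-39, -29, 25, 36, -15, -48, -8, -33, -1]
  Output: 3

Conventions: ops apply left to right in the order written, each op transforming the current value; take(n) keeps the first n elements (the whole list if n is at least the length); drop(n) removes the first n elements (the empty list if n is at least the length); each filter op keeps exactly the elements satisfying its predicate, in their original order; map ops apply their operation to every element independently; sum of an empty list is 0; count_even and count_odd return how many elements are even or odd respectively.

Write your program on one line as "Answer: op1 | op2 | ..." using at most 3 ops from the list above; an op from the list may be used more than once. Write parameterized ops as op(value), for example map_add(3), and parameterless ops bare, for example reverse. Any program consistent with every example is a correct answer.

filter_even | take(3) | count_even

Check, running the answer program on each example:
  [19, 45, -45, -47] -> [] -> [] -> 0
  [1, 14, -25, -11, -28, -8, 44, -15] -> [14, -28, -8, 44] -> [14, -28, -8] -> 3
  [-18, 15, -28, -41] -> [-18, -28] -> [-18, -28] -> 2
  [-30, 2, 10, -3, -28] -> [-30, 2, 10, -28] -> [-30, 2, 10] -> 3
  [-31, -46, 49, -27, 50, -33, -5, -32] -> [-46, 50, -32] -> [-46, 50, -32] -> 3
  [-39, -29, 25, 36, -15, -48, -8, -33, -1] -> [36, -48, -8] -> [36, -48, -8] -> 3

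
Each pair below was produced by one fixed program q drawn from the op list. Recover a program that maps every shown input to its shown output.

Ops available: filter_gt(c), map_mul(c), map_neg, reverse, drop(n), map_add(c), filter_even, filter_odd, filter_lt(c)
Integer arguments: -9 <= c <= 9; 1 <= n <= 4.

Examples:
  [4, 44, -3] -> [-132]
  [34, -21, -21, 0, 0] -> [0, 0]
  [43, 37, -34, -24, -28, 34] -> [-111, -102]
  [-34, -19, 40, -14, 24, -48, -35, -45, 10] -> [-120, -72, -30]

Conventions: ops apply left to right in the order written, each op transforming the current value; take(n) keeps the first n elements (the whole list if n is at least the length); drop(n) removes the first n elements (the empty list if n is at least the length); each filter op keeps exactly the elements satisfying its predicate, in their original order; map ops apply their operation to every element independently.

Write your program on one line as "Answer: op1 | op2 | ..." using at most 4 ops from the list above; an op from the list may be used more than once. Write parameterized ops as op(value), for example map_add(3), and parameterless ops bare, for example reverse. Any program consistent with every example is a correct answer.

drop(1) | map_mul(-3) | filter_lt(4)

Check, running the answer program on each example:
  [4, 44, -3] -> [44, -3] -> [-132, 9] -> [-132]
  [34, -21, -21, 0, 0] -> [-21, -21, 0, 0] -> [63, 63, 0, 0] -> [0, 0]
  [43, 37, -34, -24, -28, 34] -> [37, -34, -24, -28, 34] -> [-111, 102, 72, 84, -102] -> [-111, -102]
  [-34, -19, 40, -14, 24, -48, -35, -45, 10] -> [-19, 40, -14, 24, -48, -35, -45, 10] -> [57, -120, 42, -72, 144, 105, 135, -30] -> [-120, -72, -30]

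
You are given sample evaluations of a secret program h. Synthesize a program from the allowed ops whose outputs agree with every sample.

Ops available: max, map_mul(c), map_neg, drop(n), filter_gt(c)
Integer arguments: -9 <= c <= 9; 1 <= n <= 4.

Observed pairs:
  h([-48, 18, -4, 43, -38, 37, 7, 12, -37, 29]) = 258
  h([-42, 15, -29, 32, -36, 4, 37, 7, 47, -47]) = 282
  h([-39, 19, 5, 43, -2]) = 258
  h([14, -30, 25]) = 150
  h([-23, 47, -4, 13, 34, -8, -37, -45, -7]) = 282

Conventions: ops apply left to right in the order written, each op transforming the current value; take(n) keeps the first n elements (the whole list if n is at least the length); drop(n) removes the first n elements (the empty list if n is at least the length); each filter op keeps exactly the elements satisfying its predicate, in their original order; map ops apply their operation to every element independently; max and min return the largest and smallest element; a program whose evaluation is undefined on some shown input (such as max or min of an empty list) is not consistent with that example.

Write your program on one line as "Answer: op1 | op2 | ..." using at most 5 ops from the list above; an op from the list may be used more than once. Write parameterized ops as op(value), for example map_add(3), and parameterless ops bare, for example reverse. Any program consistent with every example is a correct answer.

map_neg | map_mul(6) | map_neg | max

Check, running the answer program on each example:
  [-48, 18, -4, 43, -38, 37, 7, 12, -37, 29] -> [48, -18, 4, -43, 38, -37, -7, -12, 37, -29] -> [288, -108, 24, -258, 228, -222, -42, -72, 222, -174] -> [-288, 108, -24, 258, -228, 222, 42, 72, -222, 174] -> 258
  [-42, 15, -29, 32, -36, 4, 37, 7, 47, -47] -> [42, -15, 29, -32, 36, -4, -37, -7, -47, 47] -> [252, -90, 174, -192, 216, -24, -222, -42, -282, 282] -> [-252, 90, -174, 192, -216, 24, 222, 42, 282, -282] -> 282
  [-39, 19, 5, 43, -2] -> [39, -19, -5, -43, 2] -> [234, -114, -30, -258, 12] -> [-234, 114, 30, 258, -12] -> 258
  [14, -30, 25] -> [-14, 30, -25] -> [-84, 180, -150] -> [84, -180, 150] -> 150
  [-23, 47, -4, 13, 34, -8, -37, -45, -7] -> [23, -47, 4, -13, -34, 8, 37, 45, 7] -> [138, -282, 24, -78, -204, 48, 222, 270, 42] -> [-138, 282, -24, 78, 204, -48, -222, -270, -42] -> 282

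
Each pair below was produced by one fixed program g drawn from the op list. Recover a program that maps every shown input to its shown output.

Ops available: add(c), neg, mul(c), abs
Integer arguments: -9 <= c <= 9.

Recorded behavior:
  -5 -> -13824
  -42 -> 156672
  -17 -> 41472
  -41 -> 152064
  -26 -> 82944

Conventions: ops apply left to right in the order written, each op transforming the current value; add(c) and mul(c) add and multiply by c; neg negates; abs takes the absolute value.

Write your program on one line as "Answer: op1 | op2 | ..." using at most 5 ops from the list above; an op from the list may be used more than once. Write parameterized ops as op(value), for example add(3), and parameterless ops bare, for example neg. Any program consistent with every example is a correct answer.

add(8) | mul(-8) | mul(-8) | mul(9) | mul(-8)

Check, running the answer program on each example:
  -5 -> 3 -> -24 -> 192 -> 1728 -> -13824
  -42 -> -34 -> 272 -> -2176 -> -19584 -> 156672
  -17 -> -9 -> 72 -> -576 -> -5184 -> 41472
  -41 -> -33 -> 264 -> -2112 -> -19008 -> 152064
  -26 -> -18 -> 144 -> -1152 -> -10368 -> 82944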